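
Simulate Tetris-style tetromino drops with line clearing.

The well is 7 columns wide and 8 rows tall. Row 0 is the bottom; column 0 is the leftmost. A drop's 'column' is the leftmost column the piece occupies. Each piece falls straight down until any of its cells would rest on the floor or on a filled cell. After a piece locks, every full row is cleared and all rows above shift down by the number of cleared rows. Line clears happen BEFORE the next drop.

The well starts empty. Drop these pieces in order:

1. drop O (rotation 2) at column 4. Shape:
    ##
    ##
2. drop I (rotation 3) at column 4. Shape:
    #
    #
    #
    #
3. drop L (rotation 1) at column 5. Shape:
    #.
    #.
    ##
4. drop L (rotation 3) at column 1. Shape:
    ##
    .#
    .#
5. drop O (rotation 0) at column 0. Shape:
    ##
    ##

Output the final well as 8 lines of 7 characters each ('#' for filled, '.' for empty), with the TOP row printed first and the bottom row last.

Answer: .......
.......
....#..
##..##.
##..##.
.##.###
..#.##.
..#.##.

Derivation:
Drop 1: O rot2 at col 4 lands with bottom-row=0; cleared 0 line(s) (total 0); column heights now [0 0 0 0 2 2 0], max=2
Drop 2: I rot3 at col 4 lands with bottom-row=2; cleared 0 line(s) (total 0); column heights now [0 0 0 0 6 2 0], max=6
Drop 3: L rot1 at col 5 lands with bottom-row=2; cleared 0 line(s) (total 0); column heights now [0 0 0 0 6 5 3], max=6
Drop 4: L rot3 at col 1 lands with bottom-row=0; cleared 0 line(s) (total 0); column heights now [0 3 3 0 6 5 3], max=6
Drop 5: O rot0 at col 0 lands with bottom-row=3; cleared 0 line(s) (total 0); column heights now [5 5 3 0 6 5 3], max=6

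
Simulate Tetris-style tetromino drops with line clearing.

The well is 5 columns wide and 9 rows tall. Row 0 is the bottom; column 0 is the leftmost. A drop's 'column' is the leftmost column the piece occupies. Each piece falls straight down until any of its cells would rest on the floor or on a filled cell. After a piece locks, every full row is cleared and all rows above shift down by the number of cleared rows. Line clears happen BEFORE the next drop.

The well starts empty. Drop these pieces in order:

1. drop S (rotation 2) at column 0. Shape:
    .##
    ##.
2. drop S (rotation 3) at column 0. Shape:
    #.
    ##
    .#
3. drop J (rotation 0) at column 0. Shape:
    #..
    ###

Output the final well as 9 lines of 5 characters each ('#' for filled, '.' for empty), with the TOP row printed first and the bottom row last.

Answer: .....
.....
#....
###..
#....
##...
.#...
.##..
##...

Derivation:
Drop 1: S rot2 at col 0 lands with bottom-row=0; cleared 0 line(s) (total 0); column heights now [1 2 2 0 0], max=2
Drop 2: S rot3 at col 0 lands with bottom-row=2; cleared 0 line(s) (total 0); column heights now [5 4 2 0 0], max=5
Drop 3: J rot0 at col 0 lands with bottom-row=5; cleared 0 line(s) (total 0); column heights now [7 6 6 0 0], max=7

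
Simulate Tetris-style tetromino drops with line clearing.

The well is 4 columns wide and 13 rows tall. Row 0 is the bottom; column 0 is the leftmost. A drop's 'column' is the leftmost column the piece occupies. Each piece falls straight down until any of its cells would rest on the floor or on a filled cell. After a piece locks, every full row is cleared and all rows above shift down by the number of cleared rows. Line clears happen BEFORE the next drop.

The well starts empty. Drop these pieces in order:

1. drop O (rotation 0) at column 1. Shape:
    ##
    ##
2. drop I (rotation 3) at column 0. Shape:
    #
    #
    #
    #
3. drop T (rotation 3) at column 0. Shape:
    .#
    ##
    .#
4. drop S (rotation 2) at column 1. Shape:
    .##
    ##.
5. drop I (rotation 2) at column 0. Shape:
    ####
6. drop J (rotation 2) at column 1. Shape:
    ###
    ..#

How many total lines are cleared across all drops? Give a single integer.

Answer: 1

Derivation:
Drop 1: O rot0 at col 1 lands with bottom-row=0; cleared 0 line(s) (total 0); column heights now [0 2 2 0], max=2
Drop 2: I rot3 at col 0 lands with bottom-row=0; cleared 0 line(s) (total 0); column heights now [4 2 2 0], max=4
Drop 3: T rot3 at col 0 lands with bottom-row=3; cleared 0 line(s) (total 0); column heights now [5 6 2 0], max=6
Drop 4: S rot2 at col 1 lands with bottom-row=6; cleared 0 line(s) (total 0); column heights now [5 7 8 8], max=8
Drop 5: I rot2 at col 0 lands with bottom-row=8; cleared 1 line(s) (total 1); column heights now [5 7 8 8], max=8
Drop 6: J rot2 at col 1 lands with bottom-row=8; cleared 0 line(s) (total 1); column heights now [5 10 10 10], max=10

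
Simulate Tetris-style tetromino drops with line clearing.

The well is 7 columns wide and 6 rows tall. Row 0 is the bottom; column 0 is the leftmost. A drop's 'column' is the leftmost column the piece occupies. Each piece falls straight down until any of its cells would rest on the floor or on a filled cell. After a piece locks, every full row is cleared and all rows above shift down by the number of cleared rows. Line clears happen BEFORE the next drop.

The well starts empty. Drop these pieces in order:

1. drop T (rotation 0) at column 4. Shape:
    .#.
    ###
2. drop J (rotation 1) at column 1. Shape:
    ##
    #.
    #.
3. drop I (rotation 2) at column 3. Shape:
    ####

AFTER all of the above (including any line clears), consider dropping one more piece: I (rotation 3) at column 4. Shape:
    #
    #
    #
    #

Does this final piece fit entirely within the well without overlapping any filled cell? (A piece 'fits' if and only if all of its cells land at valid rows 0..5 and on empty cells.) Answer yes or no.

Drop 1: T rot0 at col 4 lands with bottom-row=0; cleared 0 line(s) (total 0); column heights now [0 0 0 0 1 2 1], max=2
Drop 2: J rot1 at col 1 lands with bottom-row=0; cleared 0 line(s) (total 0); column heights now [0 3 3 0 1 2 1], max=3
Drop 3: I rot2 at col 3 lands with bottom-row=2; cleared 0 line(s) (total 0); column heights now [0 3 3 3 3 3 3], max=3
Test piece I rot3 at col 4 (width 1): heights before test = [0 3 3 3 3 3 3]; fits = False

Answer: no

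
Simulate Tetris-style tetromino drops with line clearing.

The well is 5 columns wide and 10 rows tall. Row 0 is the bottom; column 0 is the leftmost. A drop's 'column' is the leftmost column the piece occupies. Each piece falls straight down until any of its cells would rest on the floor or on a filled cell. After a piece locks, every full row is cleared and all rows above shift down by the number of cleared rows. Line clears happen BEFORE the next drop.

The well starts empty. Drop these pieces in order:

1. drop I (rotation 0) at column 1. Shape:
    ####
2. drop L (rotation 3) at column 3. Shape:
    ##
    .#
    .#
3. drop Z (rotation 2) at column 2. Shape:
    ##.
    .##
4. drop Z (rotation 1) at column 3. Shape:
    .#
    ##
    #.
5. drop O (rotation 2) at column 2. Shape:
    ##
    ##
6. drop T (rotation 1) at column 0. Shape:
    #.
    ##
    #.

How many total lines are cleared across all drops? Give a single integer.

Answer: 1

Derivation:
Drop 1: I rot0 at col 1 lands with bottom-row=0; cleared 0 line(s) (total 0); column heights now [0 1 1 1 1], max=1
Drop 2: L rot3 at col 3 lands with bottom-row=1; cleared 0 line(s) (total 0); column heights now [0 1 1 4 4], max=4
Drop 3: Z rot2 at col 2 lands with bottom-row=4; cleared 0 line(s) (total 0); column heights now [0 1 6 6 5], max=6
Drop 4: Z rot1 at col 3 lands with bottom-row=6; cleared 0 line(s) (total 0); column heights now [0 1 6 8 9], max=9
Drop 5: O rot2 at col 2 lands with bottom-row=8; cleared 0 line(s) (total 0); column heights now [0 1 10 10 9], max=10
Drop 6: T rot1 at col 0 lands with bottom-row=0; cleared 1 line(s) (total 1); column heights now [2 1 9 9 8], max=9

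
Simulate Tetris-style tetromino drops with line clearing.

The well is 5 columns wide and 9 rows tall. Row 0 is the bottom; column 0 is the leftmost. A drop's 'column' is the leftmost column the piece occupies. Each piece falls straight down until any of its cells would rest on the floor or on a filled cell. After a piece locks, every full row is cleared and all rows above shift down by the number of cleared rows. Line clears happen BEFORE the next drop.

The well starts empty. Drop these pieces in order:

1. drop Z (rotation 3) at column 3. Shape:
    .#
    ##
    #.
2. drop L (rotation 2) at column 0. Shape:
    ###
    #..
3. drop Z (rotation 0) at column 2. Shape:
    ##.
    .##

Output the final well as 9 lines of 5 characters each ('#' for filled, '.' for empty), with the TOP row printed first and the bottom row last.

Answer: .....
.....
.....
.....
.....
..##.
...##
....#
#..#.

Derivation:
Drop 1: Z rot3 at col 3 lands with bottom-row=0; cleared 0 line(s) (total 0); column heights now [0 0 0 2 3], max=3
Drop 2: L rot2 at col 0 lands with bottom-row=0; cleared 1 line(s) (total 1); column heights now [1 0 0 1 2], max=2
Drop 3: Z rot0 at col 2 lands with bottom-row=2; cleared 0 line(s) (total 1); column heights now [1 0 4 4 3], max=4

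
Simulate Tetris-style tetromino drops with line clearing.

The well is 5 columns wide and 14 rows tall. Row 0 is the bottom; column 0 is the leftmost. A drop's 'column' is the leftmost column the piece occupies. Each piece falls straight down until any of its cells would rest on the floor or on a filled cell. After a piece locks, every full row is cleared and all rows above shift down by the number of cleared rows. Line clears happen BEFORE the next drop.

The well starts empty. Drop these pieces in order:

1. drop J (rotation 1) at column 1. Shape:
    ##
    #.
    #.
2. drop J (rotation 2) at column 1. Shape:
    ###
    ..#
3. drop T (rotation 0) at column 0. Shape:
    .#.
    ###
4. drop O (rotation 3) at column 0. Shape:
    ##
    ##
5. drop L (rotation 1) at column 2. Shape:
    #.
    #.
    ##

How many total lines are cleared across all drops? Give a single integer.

Drop 1: J rot1 at col 1 lands with bottom-row=0; cleared 0 line(s) (total 0); column heights now [0 3 3 0 0], max=3
Drop 2: J rot2 at col 1 lands with bottom-row=2; cleared 0 line(s) (total 0); column heights now [0 4 4 4 0], max=4
Drop 3: T rot0 at col 0 lands with bottom-row=4; cleared 0 line(s) (total 0); column heights now [5 6 5 4 0], max=6
Drop 4: O rot3 at col 0 lands with bottom-row=6; cleared 0 line(s) (total 0); column heights now [8 8 5 4 0], max=8
Drop 5: L rot1 at col 2 lands with bottom-row=5; cleared 0 line(s) (total 0); column heights now [8 8 8 6 0], max=8

Answer: 0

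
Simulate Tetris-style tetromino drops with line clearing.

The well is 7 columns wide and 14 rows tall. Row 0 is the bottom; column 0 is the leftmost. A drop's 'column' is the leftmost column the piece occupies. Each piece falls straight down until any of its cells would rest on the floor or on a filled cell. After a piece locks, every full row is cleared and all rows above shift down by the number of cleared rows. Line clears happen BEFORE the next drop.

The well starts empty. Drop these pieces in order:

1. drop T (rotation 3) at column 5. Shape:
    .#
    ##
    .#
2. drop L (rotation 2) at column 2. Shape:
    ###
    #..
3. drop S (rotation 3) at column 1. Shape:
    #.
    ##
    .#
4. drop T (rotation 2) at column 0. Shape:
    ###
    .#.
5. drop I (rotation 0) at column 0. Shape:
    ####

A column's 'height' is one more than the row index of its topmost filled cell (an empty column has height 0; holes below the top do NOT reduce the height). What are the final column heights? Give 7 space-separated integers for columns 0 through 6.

Drop 1: T rot3 at col 5 lands with bottom-row=0; cleared 0 line(s) (total 0); column heights now [0 0 0 0 0 2 3], max=3
Drop 2: L rot2 at col 2 lands with bottom-row=0; cleared 0 line(s) (total 0); column heights now [0 0 2 2 2 2 3], max=3
Drop 3: S rot3 at col 1 lands with bottom-row=2; cleared 0 line(s) (total 0); column heights now [0 5 4 2 2 2 3], max=5
Drop 4: T rot2 at col 0 lands with bottom-row=5; cleared 0 line(s) (total 0); column heights now [7 7 7 2 2 2 3], max=7
Drop 5: I rot0 at col 0 lands with bottom-row=7; cleared 0 line(s) (total 0); column heights now [8 8 8 8 2 2 3], max=8

Answer: 8 8 8 8 2 2 3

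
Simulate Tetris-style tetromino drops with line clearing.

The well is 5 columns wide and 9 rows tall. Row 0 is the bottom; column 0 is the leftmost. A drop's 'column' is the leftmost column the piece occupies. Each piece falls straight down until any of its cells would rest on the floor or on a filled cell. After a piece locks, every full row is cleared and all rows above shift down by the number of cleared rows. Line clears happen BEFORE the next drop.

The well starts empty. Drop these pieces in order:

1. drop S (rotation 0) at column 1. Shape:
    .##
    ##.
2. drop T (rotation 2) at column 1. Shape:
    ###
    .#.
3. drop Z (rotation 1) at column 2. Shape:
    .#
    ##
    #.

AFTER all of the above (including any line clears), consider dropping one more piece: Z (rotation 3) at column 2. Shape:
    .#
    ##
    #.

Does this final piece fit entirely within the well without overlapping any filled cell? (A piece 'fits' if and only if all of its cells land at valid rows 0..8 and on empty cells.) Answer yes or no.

Drop 1: S rot0 at col 1 lands with bottom-row=0; cleared 0 line(s) (total 0); column heights now [0 1 2 2 0], max=2
Drop 2: T rot2 at col 1 lands with bottom-row=2; cleared 0 line(s) (total 0); column heights now [0 4 4 4 0], max=4
Drop 3: Z rot1 at col 2 lands with bottom-row=4; cleared 0 line(s) (total 0); column heights now [0 4 6 7 0], max=7
Test piece Z rot3 at col 2 (width 2): heights before test = [0 4 6 7 0]; fits = True

Answer: yes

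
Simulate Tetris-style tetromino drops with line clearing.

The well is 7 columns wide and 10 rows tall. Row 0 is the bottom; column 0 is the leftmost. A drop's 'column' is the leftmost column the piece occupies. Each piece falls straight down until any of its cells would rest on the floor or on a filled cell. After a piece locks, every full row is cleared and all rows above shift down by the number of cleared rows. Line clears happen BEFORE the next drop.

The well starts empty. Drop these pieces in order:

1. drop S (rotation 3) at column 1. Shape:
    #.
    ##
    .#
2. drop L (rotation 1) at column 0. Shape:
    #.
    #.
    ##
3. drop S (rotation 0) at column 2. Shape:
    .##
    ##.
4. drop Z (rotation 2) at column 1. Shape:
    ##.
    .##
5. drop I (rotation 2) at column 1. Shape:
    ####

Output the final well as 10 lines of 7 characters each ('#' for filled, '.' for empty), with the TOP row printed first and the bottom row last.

Drop 1: S rot3 at col 1 lands with bottom-row=0; cleared 0 line(s) (total 0); column heights now [0 3 2 0 0 0 0], max=3
Drop 2: L rot1 at col 0 lands with bottom-row=3; cleared 0 line(s) (total 0); column heights now [6 4 2 0 0 0 0], max=6
Drop 3: S rot0 at col 2 lands with bottom-row=2; cleared 0 line(s) (total 0); column heights now [6 4 3 4 4 0 0], max=6
Drop 4: Z rot2 at col 1 lands with bottom-row=4; cleared 0 line(s) (total 0); column heights now [6 6 6 5 4 0 0], max=6
Drop 5: I rot2 at col 1 lands with bottom-row=6; cleared 0 line(s) (total 0); column heights now [6 7 7 7 7 0 0], max=7

Answer: .......
.......
.......
.####..
###....
#.##...
##.##..
.###...
.##....
..#....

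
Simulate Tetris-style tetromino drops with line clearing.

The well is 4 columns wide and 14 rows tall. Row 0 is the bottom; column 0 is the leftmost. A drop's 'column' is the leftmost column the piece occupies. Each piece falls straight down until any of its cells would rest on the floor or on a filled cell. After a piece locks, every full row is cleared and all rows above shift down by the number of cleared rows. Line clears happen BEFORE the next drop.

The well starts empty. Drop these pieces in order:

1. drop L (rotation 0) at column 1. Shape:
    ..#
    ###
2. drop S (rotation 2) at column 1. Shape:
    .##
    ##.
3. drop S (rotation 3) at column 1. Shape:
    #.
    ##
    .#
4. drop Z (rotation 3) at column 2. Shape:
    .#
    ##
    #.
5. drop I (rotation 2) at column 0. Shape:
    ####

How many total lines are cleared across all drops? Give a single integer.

Answer: 1

Derivation:
Drop 1: L rot0 at col 1 lands with bottom-row=0; cleared 0 line(s) (total 0); column heights now [0 1 1 2], max=2
Drop 2: S rot2 at col 1 lands with bottom-row=1; cleared 0 line(s) (total 0); column heights now [0 2 3 3], max=3
Drop 3: S rot3 at col 1 lands with bottom-row=3; cleared 0 line(s) (total 0); column heights now [0 6 5 3], max=6
Drop 4: Z rot3 at col 2 lands with bottom-row=5; cleared 0 line(s) (total 0); column heights now [0 6 7 8], max=8
Drop 5: I rot2 at col 0 lands with bottom-row=8; cleared 1 line(s) (total 1); column heights now [0 6 7 8], max=8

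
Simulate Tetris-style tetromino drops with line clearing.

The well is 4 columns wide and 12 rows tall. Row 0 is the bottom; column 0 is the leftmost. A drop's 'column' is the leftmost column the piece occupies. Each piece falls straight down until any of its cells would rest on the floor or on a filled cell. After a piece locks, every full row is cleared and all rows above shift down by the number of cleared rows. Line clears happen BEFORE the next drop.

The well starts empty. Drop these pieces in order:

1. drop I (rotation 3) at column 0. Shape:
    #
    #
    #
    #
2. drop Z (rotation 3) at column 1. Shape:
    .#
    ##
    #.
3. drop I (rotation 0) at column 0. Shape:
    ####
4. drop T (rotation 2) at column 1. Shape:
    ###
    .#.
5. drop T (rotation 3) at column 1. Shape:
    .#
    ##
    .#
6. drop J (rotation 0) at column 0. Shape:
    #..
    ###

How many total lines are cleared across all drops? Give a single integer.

Drop 1: I rot3 at col 0 lands with bottom-row=0; cleared 0 line(s) (total 0); column heights now [4 0 0 0], max=4
Drop 2: Z rot3 at col 1 lands with bottom-row=0; cleared 0 line(s) (total 0); column heights now [4 2 3 0], max=4
Drop 3: I rot0 at col 0 lands with bottom-row=4; cleared 1 line(s) (total 1); column heights now [4 2 3 0], max=4
Drop 4: T rot2 at col 1 lands with bottom-row=3; cleared 0 line(s) (total 1); column heights now [4 5 5 5], max=5
Drop 5: T rot3 at col 1 lands with bottom-row=5; cleared 0 line(s) (total 1); column heights now [4 7 8 5], max=8
Drop 6: J rot0 at col 0 lands with bottom-row=8; cleared 0 line(s) (total 1); column heights now [10 9 9 5], max=10

Answer: 1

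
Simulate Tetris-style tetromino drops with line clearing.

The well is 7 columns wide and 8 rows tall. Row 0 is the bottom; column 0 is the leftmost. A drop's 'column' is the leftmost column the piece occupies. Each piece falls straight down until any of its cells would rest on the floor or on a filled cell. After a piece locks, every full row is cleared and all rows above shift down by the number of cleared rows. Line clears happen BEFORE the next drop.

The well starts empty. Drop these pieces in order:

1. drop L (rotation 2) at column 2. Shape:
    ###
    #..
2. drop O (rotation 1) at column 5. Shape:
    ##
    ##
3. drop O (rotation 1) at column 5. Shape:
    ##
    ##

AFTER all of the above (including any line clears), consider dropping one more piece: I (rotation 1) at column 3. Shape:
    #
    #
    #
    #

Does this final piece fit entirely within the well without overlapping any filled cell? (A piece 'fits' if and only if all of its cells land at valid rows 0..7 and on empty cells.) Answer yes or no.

Answer: yes

Derivation:
Drop 1: L rot2 at col 2 lands with bottom-row=0; cleared 0 line(s) (total 0); column heights now [0 0 2 2 2 0 0], max=2
Drop 2: O rot1 at col 5 lands with bottom-row=0; cleared 0 line(s) (total 0); column heights now [0 0 2 2 2 2 2], max=2
Drop 3: O rot1 at col 5 lands with bottom-row=2; cleared 0 line(s) (total 0); column heights now [0 0 2 2 2 4 4], max=4
Test piece I rot1 at col 3 (width 1): heights before test = [0 0 2 2 2 4 4]; fits = True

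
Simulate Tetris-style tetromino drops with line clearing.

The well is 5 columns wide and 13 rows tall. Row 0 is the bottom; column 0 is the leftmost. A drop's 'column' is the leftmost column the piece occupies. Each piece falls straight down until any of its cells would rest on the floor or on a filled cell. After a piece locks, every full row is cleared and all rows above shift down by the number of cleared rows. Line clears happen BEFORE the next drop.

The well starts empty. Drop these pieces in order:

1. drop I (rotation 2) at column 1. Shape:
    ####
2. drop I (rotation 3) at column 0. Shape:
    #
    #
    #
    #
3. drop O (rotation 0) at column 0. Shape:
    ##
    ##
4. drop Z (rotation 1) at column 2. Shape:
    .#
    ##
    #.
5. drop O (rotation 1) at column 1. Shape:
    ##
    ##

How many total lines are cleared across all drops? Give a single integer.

Drop 1: I rot2 at col 1 lands with bottom-row=0; cleared 0 line(s) (total 0); column heights now [0 1 1 1 1], max=1
Drop 2: I rot3 at col 0 lands with bottom-row=0; cleared 1 line(s) (total 1); column heights now [3 0 0 0 0], max=3
Drop 3: O rot0 at col 0 lands with bottom-row=3; cleared 0 line(s) (total 1); column heights now [5 5 0 0 0], max=5
Drop 4: Z rot1 at col 2 lands with bottom-row=0; cleared 0 line(s) (total 1); column heights now [5 5 2 3 0], max=5
Drop 5: O rot1 at col 1 lands with bottom-row=5; cleared 0 line(s) (total 1); column heights now [5 7 7 3 0], max=7

Answer: 1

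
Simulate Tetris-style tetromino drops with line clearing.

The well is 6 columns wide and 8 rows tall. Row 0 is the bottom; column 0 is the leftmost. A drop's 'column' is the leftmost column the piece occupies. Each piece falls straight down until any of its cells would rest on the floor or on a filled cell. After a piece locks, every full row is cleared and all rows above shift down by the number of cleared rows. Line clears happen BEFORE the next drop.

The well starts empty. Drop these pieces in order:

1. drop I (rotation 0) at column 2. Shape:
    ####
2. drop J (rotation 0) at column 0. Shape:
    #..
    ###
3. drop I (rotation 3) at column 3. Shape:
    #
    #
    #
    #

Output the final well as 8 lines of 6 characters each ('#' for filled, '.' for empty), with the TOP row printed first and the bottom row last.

Drop 1: I rot0 at col 2 lands with bottom-row=0; cleared 0 line(s) (total 0); column heights now [0 0 1 1 1 1], max=1
Drop 2: J rot0 at col 0 lands with bottom-row=1; cleared 0 line(s) (total 0); column heights now [3 2 2 1 1 1], max=3
Drop 3: I rot3 at col 3 lands with bottom-row=1; cleared 0 line(s) (total 0); column heights now [3 2 2 5 1 1], max=5

Answer: ......
......
......
...#..
...#..
#..#..
####..
..####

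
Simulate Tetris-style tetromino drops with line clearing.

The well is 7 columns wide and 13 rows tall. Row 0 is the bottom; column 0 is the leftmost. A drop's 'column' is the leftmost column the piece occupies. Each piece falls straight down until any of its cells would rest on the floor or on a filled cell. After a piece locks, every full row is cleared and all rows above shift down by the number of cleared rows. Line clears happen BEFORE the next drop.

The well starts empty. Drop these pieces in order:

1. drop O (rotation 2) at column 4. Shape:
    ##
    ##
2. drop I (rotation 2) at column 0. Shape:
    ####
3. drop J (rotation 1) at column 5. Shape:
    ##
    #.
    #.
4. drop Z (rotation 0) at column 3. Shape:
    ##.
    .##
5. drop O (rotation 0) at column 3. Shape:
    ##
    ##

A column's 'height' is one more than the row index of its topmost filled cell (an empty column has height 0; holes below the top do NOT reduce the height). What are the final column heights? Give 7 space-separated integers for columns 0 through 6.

Answer: 1 1 1 9 9 6 5

Derivation:
Drop 1: O rot2 at col 4 lands with bottom-row=0; cleared 0 line(s) (total 0); column heights now [0 0 0 0 2 2 0], max=2
Drop 2: I rot2 at col 0 lands with bottom-row=0; cleared 0 line(s) (total 0); column heights now [1 1 1 1 2 2 0], max=2
Drop 3: J rot1 at col 5 lands with bottom-row=2; cleared 0 line(s) (total 0); column heights now [1 1 1 1 2 5 5], max=5
Drop 4: Z rot0 at col 3 lands with bottom-row=5; cleared 0 line(s) (total 0); column heights now [1 1 1 7 7 6 5], max=7
Drop 5: O rot0 at col 3 lands with bottom-row=7; cleared 0 line(s) (total 0); column heights now [1 1 1 9 9 6 5], max=9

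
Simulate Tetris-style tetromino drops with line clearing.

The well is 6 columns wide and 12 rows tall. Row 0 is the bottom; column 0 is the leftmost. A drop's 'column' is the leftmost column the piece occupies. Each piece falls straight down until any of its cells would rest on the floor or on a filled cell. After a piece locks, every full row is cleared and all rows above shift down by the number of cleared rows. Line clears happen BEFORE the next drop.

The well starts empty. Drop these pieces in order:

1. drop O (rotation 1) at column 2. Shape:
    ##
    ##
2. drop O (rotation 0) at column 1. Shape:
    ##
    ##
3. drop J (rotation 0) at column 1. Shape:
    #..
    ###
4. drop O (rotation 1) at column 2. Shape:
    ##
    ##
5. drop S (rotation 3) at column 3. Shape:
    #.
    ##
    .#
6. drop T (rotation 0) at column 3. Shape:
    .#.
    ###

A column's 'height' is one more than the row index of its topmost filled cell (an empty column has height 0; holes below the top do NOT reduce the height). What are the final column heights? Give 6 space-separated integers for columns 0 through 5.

Drop 1: O rot1 at col 2 lands with bottom-row=0; cleared 0 line(s) (total 0); column heights now [0 0 2 2 0 0], max=2
Drop 2: O rot0 at col 1 lands with bottom-row=2; cleared 0 line(s) (total 0); column heights now [0 4 4 2 0 0], max=4
Drop 3: J rot0 at col 1 lands with bottom-row=4; cleared 0 line(s) (total 0); column heights now [0 6 5 5 0 0], max=6
Drop 4: O rot1 at col 2 lands with bottom-row=5; cleared 0 line(s) (total 0); column heights now [0 6 7 7 0 0], max=7
Drop 5: S rot3 at col 3 lands with bottom-row=6; cleared 0 line(s) (total 0); column heights now [0 6 7 9 8 0], max=9
Drop 6: T rot0 at col 3 lands with bottom-row=9; cleared 0 line(s) (total 0); column heights now [0 6 7 10 11 10], max=11

Answer: 0 6 7 10 11 10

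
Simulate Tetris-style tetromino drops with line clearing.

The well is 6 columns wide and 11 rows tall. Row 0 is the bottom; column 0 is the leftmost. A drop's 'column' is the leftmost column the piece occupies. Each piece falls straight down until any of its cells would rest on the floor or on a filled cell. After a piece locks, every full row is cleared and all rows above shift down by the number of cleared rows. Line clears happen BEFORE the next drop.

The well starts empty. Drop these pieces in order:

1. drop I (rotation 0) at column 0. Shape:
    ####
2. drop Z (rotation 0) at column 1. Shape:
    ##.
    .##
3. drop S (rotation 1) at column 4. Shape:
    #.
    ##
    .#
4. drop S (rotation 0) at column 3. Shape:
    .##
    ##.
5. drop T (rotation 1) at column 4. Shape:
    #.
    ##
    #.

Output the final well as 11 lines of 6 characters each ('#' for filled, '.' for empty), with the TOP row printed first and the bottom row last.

Drop 1: I rot0 at col 0 lands with bottom-row=0; cleared 0 line(s) (total 0); column heights now [1 1 1 1 0 0], max=1
Drop 2: Z rot0 at col 1 lands with bottom-row=1; cleared 0 line(s) (total 0); column heights now [1 3 3 2 0 0], max=3
Drop 3: S rot1 at col 4 lands with bottom-row=0; cleared 0 line(s) (total 0); column heights now [1 3 3 2 3 2], max=3
Drop 4: S rot0 at col 3 lands with bottom-row=3; cleared 0 line(s) (total 0); column heights now [1 3 3 4 5 5], max=5
Drop 5: T rot1 at col 4 lands with bottom-row=5; cleared 0 line(s) (total 0); column heights now [1 3 3 4 8 7], max=8

Answer: ......
......
......
....#.
....##
....#.
....##
...##.
.##.#.
..####
####.#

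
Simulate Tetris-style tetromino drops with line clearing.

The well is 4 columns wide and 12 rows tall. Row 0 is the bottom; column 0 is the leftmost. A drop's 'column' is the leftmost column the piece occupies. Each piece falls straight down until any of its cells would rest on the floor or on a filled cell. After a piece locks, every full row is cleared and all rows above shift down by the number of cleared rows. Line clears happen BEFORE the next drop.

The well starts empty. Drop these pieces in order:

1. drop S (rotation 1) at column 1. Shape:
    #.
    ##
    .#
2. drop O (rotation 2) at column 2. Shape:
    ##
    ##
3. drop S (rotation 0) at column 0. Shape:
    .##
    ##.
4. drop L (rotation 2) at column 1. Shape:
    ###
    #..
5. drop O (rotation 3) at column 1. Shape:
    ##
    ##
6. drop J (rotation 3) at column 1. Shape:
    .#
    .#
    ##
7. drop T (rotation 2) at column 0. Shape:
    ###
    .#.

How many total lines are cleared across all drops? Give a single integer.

Drop 1: S rot1 at col 1 lands with bottom-row=0; cleared 0 line(s) (total 0); column heights now [0 3 2 0], max=3
Drop 2: O rot2 at col 2 lands with bottom-row=2; cleared 0 line(s) (total 0); column heights now [0 3 4 4], max=4
Drop 3: S rot0 at col 0 lands with bottom-row=3; cleared 1 line(s) (total 1); column heights now [0 4 4 3], max=4
Drop 4: L rot2 at col 1 lands with bottom-row=4; cleared 0 line(s) (total 1); column heights now [0 6 6 6], max=6
Drop 5: O rot3 at col 1 lands with bottom-row=6; cleared 0 line(s) (total 1); column heights now [0 8 8 6], max=8
Drop 6: J rot3 at col 1 lands with bottom-row=8; cleared 0 line(s) (total 1); column heights now [0 9 11 6], max=11
Drop 7: T rot2 at col 0 lands with bottom-row=10; cleared 0 line(s) (total 1); column heights now [12 12 12 6], max=12

Answer: 1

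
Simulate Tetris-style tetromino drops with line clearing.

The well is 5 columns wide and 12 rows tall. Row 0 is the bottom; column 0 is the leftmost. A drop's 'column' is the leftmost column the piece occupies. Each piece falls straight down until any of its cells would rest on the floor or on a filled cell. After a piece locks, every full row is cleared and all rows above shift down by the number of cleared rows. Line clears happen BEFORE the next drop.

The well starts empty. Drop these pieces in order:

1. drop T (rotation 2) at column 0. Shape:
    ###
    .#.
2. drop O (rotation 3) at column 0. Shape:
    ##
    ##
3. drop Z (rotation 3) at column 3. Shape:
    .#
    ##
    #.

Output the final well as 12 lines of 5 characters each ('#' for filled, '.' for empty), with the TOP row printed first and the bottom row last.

Drop 1: T rot2 at col 0 lands with bottom-row=0; cleared 0 line(s) (total 0); column heights now [2 2 2 0 0], max=2
Drop 2: O rot3 at col 0 lands with bottom-row=2; cleared 0 line(s) (total 0); column heights now [4 4 2 0 0], max=4
Drop 3: Z rot3 at col 3 lands with bottom-row=0; cleared 1 line(s) (total 1); column heights now [3 3 0 1 2], max=3

Answer: .....
.....
.....
.....
.....
.....
.....
.....
.....
##...
##..#
.#.#.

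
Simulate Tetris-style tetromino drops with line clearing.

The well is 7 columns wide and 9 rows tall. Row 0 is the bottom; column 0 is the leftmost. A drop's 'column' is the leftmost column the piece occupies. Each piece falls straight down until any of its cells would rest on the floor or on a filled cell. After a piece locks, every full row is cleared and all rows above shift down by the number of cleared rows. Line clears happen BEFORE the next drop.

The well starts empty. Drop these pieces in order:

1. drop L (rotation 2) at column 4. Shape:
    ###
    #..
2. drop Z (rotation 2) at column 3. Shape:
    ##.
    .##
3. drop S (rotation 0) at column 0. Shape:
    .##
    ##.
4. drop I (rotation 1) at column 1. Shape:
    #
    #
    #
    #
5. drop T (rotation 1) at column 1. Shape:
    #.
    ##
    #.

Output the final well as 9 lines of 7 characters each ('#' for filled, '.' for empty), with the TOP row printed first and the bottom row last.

Answer: .#.....
.##....
.#.....
.#.....
.#.....
.#.##..
.#..##.
.##.###
##..#..

Derivation:
Drop 1: L rot2 at col 4 lands with bottom-row=0; cleared 0 line(s) (total 0); column heights now [0 0 0 0 2 2 2], max=2
Drop 2: Z rot2 at col 3 lands with bottom-row=2; cleared 0 line(s) (total 0); column heights now [0 0 0 4 4 3 2], max=4
Drop 3: S rot0 at col 0 lands with bottom-row=0; cleared 0 line(s) (total 0); column heights now [1 2 2 4 4 3 2], max=4
Drop 4: I rot1 at col 1 lands with bottom-row=2; cleared 0 line(s) (total 0); column heights now [1 6 2 4 4 3 2], max=6
Drop 5: T rot1 at col 1 lands with bottom-row=6; cleared 0 line(s) (total 0); column heights now [1 9 8 4 4 3 2], max=9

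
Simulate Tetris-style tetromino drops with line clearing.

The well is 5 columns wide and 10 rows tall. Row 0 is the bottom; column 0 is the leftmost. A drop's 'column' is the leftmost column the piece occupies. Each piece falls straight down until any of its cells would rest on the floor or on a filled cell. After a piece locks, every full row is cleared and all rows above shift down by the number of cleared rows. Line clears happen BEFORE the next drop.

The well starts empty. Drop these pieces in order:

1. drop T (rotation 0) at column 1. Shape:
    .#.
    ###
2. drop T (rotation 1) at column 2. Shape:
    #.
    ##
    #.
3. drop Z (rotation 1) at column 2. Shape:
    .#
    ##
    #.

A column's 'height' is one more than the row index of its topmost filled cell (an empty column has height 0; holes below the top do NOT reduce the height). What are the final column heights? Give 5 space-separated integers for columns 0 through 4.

Answer: 0 1 7 8 0

Derivation:
Drop 1: T rot0 at col 1 lands with bottom-row=0; cleared 0 line(s) (total 0); column heights now [0 1 2 1 0], max=2
Drop 2: T rot1 at col 2 lands with bottom-row=2; cleared 0 line(s) (total 0); column heights now [0 1 5 4 0], max=5
Drop 3: Z rot1 at col 2 lands with bottom-row=5; cleared 0 line(s) (total 0); column heights now [0 1 7 8 0], max=8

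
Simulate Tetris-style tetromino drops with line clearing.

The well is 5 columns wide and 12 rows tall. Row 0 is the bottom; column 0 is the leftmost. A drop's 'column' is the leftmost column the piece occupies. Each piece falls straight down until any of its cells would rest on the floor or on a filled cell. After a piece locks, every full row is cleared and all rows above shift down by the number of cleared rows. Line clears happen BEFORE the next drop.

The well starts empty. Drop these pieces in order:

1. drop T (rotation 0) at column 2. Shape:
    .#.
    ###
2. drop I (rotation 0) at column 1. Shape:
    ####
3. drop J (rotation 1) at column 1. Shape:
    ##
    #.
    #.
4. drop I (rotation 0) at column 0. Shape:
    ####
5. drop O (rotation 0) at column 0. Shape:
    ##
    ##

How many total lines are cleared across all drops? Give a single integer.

Drop 1: T rot0 at col 2 lands with bottom-row=0; cleared 0 line(s) (total 0); column heights now [0 0 1 2 1], max=2
Drop 2: I rot0 at col 1 lands with bottom-row=2; cleared 0 line(s) (total 0); column heights now [0 3 3 3 3], max=3
Drop 3: J rot1 at col 1 lands with bottom-row=3; cleared 0 line(s) (total 0); column heights now [0 6 6 3 3], max=6
Drop 4: I rot0 at col 0 lands with bottom-row=6; cleared 0 line(s) (total 0); column heights now [7 7 7 7 3], max=7
Drop 5: O rot0 at col 0 lands with bottom-row=7; cleared 0 line(s) (total 0); column heights now [9 9 7 7 3], max=9

Answer: 0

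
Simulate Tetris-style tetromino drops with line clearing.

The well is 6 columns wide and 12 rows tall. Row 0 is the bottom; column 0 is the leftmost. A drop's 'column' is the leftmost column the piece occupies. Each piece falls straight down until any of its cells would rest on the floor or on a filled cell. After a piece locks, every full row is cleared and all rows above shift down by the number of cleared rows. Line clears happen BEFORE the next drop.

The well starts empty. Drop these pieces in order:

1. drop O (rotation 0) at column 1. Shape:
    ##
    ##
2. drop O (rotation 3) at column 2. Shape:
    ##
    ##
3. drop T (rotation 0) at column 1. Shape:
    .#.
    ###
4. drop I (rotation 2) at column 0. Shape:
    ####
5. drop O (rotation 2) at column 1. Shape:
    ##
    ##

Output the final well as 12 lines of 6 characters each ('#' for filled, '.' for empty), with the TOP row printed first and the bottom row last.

Drop 1: O rot0 at col 1 lands with bottom-row=0; cleared 0 line(s) (total 0); column heights now [0 2 2 0 0 0], max=2
Drop 2: O rot3 at col 2 lands with bottom-row=2; cleared 0 line(s) (total 0); column heights now [0 2 4 4 0 0], max=4
Drop 3: T rot0 at col 1 lands with bottom-row=4; cleared 0 line(s) (total 0); column heights now [0 5 6 5 0 0], max=6
Drop 4: I rot2 at col 0 lands with bottom-row=6; cleared 0 line(s) (total 0); column heights now [7 7 7 7 0 0], max=7
Drop 5: O rot2 at col 1 lands with bottom-row=7; cleared 0 line(s) (total 0); column heights now [7 9 9 7 0 0], max=9

Answer: ......
......
......
.##...
.##...
####..
..#...
.###..
..##..
..##..
.##...
.##...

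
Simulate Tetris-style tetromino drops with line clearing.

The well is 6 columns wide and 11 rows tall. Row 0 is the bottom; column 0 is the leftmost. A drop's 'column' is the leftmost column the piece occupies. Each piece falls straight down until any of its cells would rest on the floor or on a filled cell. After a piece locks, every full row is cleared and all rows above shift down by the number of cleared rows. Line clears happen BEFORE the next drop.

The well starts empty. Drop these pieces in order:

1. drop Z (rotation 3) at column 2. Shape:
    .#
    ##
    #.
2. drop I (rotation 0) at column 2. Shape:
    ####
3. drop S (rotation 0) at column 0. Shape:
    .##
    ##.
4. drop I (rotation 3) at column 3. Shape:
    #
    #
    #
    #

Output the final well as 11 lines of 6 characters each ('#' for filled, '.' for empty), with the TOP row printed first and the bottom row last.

Drop 1: Z rot3 at col 2 lands with bottom-row=0; cleared 0 line(s) (total 0); column heights now [0 0 2 3 0 0], max=3
Drop 2: I rot0 at col 2 lands with bottom-row=3; cleared 0 line(s) (total 0); column heights now [0 0 4 4 4 4], max=4
Drop 3: S rot0 at col 0 lands with bottom-row=3; cleared 1 line(s) (total 1); column heights now [0 4 4 3 0 0], max=4
Drop 4: I rot3 at col 3 lands with bottom-row=3; cleared 0 line(s) (total 1); column heights now [0 4 4 7 0 0], max=7

Answer: ......
......
......
......
...#..
...#..
...#..
.###..
...#..
..##..
..#...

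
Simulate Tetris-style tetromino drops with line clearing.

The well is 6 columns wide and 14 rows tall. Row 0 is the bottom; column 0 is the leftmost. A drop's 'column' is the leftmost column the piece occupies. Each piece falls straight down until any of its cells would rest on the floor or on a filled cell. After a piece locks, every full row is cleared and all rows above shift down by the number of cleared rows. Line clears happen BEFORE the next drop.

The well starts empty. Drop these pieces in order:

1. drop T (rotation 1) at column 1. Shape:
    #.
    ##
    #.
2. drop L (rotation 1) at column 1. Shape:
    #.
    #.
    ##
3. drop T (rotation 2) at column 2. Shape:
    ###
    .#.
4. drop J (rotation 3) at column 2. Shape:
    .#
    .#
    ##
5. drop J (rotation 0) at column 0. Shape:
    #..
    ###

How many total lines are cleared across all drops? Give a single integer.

Answer: 0

Derivation:
Drop 1: T rot1 at col 1 lands with bottom-row=0; cleared 0 line(s) (total 0); column heights now [0 3 2 0 0 0], max=3
Drop 2: L rot1 at col 1 lands with bottom-row=3; cleared 0 line(s) (total 0); column heights now [0 6 4 0 0 0], max=6
Drop 3: T rot2 at col 2 lands with bottom-row=3; cleared 0 line(s) (total 0); column heights now [0 6 5 5 5 0], max=6
Drop 4: J rot3 at col 2 lands with bottom-row=5; cleared 0 line(s) (total 0); column heights now [0 6 6 8 5 0], max=8
Drop 5: J rot0 at col 0 lands with bottom-row=6; cleared 0 line(s) (total 0); column heights now [8 7 7 8 5 0], max=8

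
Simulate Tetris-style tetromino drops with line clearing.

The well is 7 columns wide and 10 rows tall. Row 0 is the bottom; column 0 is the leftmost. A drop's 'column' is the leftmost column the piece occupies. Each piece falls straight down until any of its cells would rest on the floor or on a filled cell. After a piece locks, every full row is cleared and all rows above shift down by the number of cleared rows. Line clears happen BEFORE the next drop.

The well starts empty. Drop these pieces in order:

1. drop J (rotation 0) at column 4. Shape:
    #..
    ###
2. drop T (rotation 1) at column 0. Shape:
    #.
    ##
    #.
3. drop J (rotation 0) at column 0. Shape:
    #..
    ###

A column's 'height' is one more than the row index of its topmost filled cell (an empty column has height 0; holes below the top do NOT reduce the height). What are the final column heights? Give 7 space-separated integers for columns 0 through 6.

Drop 1: J rot0 at col 4 lands with bottom-row=0; cleared 0 line(s) (total 0); column heights now [0 0 0 0 2 1 1], max=2
Drop 2: T rot1 at col 0 lands with bottom-row=0; cleared 0 line(s) (total 0); column heights now [3 2 0 0 2 1 1], max=3
Drop 3: J rot0 at col 0 lands with bottom-row=3; cleared 0 line(s) (total 0); column heights now [5 4 4 0 2 1 1], max=5

Answer: 5 4 4 0 2 1 1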